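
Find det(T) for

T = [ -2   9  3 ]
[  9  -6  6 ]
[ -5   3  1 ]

|T| = -312

Expand along column 1:
  + (-2) · |-6 6; 3 1| = (-2)·(-6 − 18) = 48
  − 9 · |9 3; 3 1| = −9·(9 − 9) = 0
  + (-5) · |9 3; -6 6| = (-5)·(54 − (-18)) = -360
Sum: (48) + (0) + (-360) = -312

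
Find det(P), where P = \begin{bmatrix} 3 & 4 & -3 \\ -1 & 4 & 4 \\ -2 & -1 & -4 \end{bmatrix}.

|P| = -111

Expand along row 1:
  + 3 · |4 4; -1 -4| = 3·(-16 − (-4)) = -36
  − 4 · |-1 4; -2 -4| = −4·(4 − (-8)) = -48
  + (-3) · |-1 4; -2 -1| = (-3)·(1 − (-8)) = -27
Sum: (-36) + (-48) + (-27) = -111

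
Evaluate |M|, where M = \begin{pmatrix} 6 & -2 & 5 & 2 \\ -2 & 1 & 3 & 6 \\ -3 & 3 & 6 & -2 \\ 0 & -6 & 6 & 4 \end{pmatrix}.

2544

Expand along row 4 (it has 1 zero):
  + (-6) · M_42   where M_42 = det([6 5 2; -2 3 6; -3 6 -2]) = -368
  − (6) · M_43   where M_43 = det([6 -2 2; -2 1 6; -3 3 -2]) = -82
  + (4) · M_44   where M_44 = det([6 -2 5; -2 1 3; -3 3 6]) = -39
det = (+1)·(-6)·(-368) + (-1)·(6)·(-82) + (+1)·(4)·(-39) = 2544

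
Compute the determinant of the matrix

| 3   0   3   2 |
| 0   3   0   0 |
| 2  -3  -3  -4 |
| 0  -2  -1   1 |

-93

Expand along row 2 (it has 3 zeros):
  + (3) · M_22   where M_22 = det([3 3 2; 2 -3 -4; 0 -1 1]) = -31
det = (+1)·(3)·(-31) = -93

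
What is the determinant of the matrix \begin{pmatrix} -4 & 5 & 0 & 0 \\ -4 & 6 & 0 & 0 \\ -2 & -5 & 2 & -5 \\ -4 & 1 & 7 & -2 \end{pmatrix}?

The determinant is -124.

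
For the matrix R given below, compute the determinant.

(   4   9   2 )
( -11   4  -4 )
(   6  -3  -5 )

-821

Expand along column 1:
  + 4 · |4 -4; -3 -5| = 4·(-20 − 12) = -128
  − (-11) · |9 2; -3 -5| = −(-11)·(-45 − (-6)) = -429
  + 6 · |9 2; 4 -4| = 6·(-36 − 8) = -264
Sum: (-128) + (-429) + (-264) = -821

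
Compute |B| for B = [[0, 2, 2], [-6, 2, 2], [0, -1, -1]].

The determinant is 0.

Expand along column 1:
  − (-6) · |2 2; -1 -1| = −(-6)·(-2 − (-2)) = 0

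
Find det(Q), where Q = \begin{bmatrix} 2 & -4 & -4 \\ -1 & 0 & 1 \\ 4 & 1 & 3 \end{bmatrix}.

-26

Expand along row 2:
  − (-1) · |-4 -4; 1 3| = −(-1)·(-12 − (-4)) = -8
  − 1 · |2 -4; 4 1| = −1·(2 − (-16)) = -18
Sum: (-8) + (-18) = -26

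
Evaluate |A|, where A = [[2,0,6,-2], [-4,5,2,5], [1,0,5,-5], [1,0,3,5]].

Expand along column 2 (it has 3 zeros):
  + (5) · M_22   where M_22 = det([2 6 -2; 1 5 -5; 1 3 5]) = 24
det = (+1)·(5)·(24) = 120

|A| = 120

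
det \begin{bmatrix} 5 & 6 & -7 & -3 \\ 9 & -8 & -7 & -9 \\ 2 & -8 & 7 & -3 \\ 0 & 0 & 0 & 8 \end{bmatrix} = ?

-5040

Expand along row 4 (it has 3 zeros):
  + (8) · M_44   where M_44 = det([5 6 -7; 9 -8 -7; 2 -8 7]) = -630
det = (+1)·(8)·(-630) = -5040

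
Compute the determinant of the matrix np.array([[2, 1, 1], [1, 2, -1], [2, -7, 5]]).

-12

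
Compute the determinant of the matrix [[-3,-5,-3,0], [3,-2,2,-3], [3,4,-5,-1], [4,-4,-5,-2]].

-514

Expand along row 1 (it has 1 zero):
  + (-3) · M_11   where M_11 = det([-2 2 -3; 4 -5 -1; -4 -5 -2]) = 134
  − (-5) · M_12   where M_12 = det([3 2 -3; 3 -5 -1; 4 -5 -2]) = 4
  + (-3) · M_13   where M_13 = det([3 -2 -3; 3 4 -1; 4 -4 -2]) = 44
det = (+1)·(-3)·(134) + (-1)·(-5)·(4) + (+1)·(-3)·(44) = -514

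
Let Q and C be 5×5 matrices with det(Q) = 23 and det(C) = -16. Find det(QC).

The determinant is -368.

det(QC) = det(Q)·det(C) = (23)·(-16) = -368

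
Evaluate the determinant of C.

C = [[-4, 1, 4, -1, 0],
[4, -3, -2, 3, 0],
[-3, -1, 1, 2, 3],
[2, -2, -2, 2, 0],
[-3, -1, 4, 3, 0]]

Expand along column 5 (it has 4 zeros):
  + (3) · M_35   where M_35 = det([-4 1 4 -1; 4 -3 -2 3; 2 -2 -2 2; -3 -1 4 3]) = -24
det = (+1)·(3)·(-24) = -72

-72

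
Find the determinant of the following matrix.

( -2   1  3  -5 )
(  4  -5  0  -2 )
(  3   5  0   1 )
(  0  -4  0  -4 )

-300

Expand along column 3 (it has 3 zeros):
  + (3) · M_13   where M_13 = det([4 -5 -2; 3 5 1; 0 -4 -4]) = -100
det = (+1)·(3)·(-100) = -300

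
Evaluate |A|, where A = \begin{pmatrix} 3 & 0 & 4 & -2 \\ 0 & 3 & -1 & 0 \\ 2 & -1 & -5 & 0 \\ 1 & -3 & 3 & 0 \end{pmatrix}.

Expand along column 4 (it has 3 zeros):
  − (-2) · M_14   where M_14 = det([0 3 -1; 2 -1 -5; 1 -3 3]) = -28
det = (-1)·(-2)·(-28) = -56

The determinant is -56.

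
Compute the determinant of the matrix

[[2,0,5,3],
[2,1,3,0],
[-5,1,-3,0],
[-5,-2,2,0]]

-186

Expand along column 4 (it has 3 zeros):
  − (3) · M_14   where M_14 = det([2 1 3; -5 1 -3; -5 -2 2]) = 62
det = (-1)·(3)·(62) = -186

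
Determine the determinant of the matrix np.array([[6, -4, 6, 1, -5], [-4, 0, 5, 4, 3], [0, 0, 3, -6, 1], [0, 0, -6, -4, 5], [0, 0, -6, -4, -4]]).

-6912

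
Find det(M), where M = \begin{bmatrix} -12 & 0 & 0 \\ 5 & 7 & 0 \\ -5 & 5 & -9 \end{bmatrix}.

756

M is lower triangular, so det(M) is the product of the diagonal entries:
det = (-12) · (7) · (-9) = 756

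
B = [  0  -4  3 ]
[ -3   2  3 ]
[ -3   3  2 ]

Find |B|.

3

Expand along column 1:
  − (-3) · |-4 3; 3 2| = −(-3)·(-8 − 9) = -51
  + (-3) · |-4 3; 2 3| = (-3)·(-12 − 6) = 54
Sum: (-51) + (54) = 3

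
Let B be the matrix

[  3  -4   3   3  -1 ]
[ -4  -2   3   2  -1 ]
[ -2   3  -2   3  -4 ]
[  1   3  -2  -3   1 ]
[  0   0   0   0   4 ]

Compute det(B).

det(B) = 540

Expand along row 5 (it has 4 zeros):
  + (4) · M_55   where M_55 = det([3 -4 3 3; -4 -2 3 2; -2 3 -2 3; 1 3 -2 -3]) = 135
det = (+1)·(4)·(135) = 540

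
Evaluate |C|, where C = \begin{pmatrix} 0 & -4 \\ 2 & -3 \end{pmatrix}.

det(C) = 8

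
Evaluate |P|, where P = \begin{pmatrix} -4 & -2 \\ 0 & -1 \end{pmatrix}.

det(P) = 4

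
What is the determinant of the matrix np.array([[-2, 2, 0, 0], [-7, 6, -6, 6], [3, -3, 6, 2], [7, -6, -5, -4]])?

68

Expand along row 1 (it has 2 zeros):
  + (-2) · M_11   where M_11 = det([6 -6 6; -3 6 2; -6 -5 -4]) = 366
  − (2) · M_12   where M_12 = det([-7 -6 6; 3 6 2; 7 -5 -4]) = -400
det = (+1)·(-2)·(366) + (-1)·(2)·(-400) = 68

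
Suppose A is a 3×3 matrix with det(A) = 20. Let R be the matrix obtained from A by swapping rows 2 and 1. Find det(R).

-20

Swapping two rows multiplies the determinant by −1.
det(R) = (-1)·(20) = -20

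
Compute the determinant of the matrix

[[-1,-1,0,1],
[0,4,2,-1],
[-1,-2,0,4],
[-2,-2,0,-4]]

12

Expand along column 3 (it has 3 zeros):
  − (2) · M_23   where M_23 = det([-1 -1 1; -1 -2 4; -2 -2 -4]) = -6
det = (-1)·(2)·(-6) = 12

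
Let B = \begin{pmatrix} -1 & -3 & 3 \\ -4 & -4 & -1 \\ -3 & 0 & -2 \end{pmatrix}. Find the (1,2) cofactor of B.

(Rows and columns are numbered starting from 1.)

-5

Delete row 1 and column 2; the remaining 2×2 submatrix is [-4 -1; -3 -2].
Its determinant is (-4)·(-2) − (-1)·(-3) = 5.
The cofactor carries sign (−1)^(1+2) = −1, so C_{1,2} = −(5) = -5.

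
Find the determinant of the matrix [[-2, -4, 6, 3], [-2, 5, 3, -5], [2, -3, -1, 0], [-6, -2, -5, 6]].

858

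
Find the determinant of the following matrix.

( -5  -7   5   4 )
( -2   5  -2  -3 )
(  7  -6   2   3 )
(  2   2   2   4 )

-280

Expand along row 1:
  + (-5) · M_11   where M_11 = det([5 -2 -3; -6 2 3; 2 2 4]) = -2
  − (-7) · M_12   where M_12 = det([-2 -2 -3; 7 2 3; 2 2 4]) = 10
  + (5) · M_13   where M_13 = det([-2 5 -3; 7 -6 3; 2 2 4]) = -128
  − (4) · M_14   where M_14 = det([-2 5 -2; 7 -6 2; 2 2 2]) = -70
det = (+1)·(-5)·(-2) + (-1)·(-7)·(10) + (+1)·(5)·(-128) + (-1)·(4)·(-70) = -280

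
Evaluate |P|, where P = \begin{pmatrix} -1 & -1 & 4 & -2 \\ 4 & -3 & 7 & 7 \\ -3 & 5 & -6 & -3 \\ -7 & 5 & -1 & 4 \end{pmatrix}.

809

Expand along row 1:
  + (-1) · M_11   where M_11 = det([-3 7 7; 5 -6 -3; 5 -1 4]) = 11
  − (-1) · M_12   where M_12 = det([4 7 7; -3 -6 -3; -7 -1 4]) = -150
  + (4) · M_13   where M_13 = det([4 -3 7; -3 5 -3; -7 5 4]) = 181
  − (-2) · M_14   where M_14 = det([4 -3 7; -3 5 -6; -7 5 -1]) = 123
det = (+1)·(-1)·(11) + (-1)·(-1)·(-150) + (+1)·(4)·(181) + (-1)·(-2)·(123) = 809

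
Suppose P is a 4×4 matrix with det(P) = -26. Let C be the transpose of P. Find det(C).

det(Pᵀ) = det(P).
det(C) = (1)·(-26) = -26

The determinant is -26.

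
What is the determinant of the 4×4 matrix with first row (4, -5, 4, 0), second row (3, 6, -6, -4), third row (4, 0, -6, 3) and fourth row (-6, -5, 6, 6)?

-274

Expand along row 1 (it has 1 zero):
  + (4) · M_11   where M_11 = det([6 -6 -4; 0 -6 3; -5 6 6]) = -114
  − (-5) · M_12   where M_12 = det([3 -6 -4; 4 -6 3; -6 6 6]) = 138
  + (4) · M_13   where M_13 = det([3 6 -4; 4 0 3; -6 -5 6]) = -127
det = (+1)·(4)·(-114) + (-1)·(-5)·(138) + (+1)·(4)·(-127) = -274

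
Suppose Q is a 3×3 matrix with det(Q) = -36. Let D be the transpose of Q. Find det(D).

det(Qᵀ) = det(Q).
det(D) = (1)·(-36) = -36

-36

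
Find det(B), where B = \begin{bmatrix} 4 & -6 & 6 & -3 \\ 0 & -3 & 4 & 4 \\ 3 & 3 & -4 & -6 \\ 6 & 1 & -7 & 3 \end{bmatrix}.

det(B) = -575

Expand along row 2 (it has 1 zero):
  + (-3) · M_22   where M_22 = det([4 6 -3; 3 -4 -6; 6 -7 3]) = -495
  − (4) · M_23   where M_23 = det([4 -6 -3; 3 3 -6; 6 1 3]) = 375
  + (4) · M_24   where M_24 = det([4 -6 6; 3 3 -4; 6 1 -7]) = -140
det = (+1)·(-3)·(-495) + (-1)·(4)·(375) + (+1)·(4)·(-140) = -575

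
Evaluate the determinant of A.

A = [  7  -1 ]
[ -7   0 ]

-7

det(A) = 7·0 − (-1)·(-7) = 0 − 7 = -7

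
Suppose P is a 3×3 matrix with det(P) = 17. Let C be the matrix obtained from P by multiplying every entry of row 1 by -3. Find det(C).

Scaling one row by -3 multiplies the determinant by -3.
det(C) = (-3)·(17) = -51

|C| = -51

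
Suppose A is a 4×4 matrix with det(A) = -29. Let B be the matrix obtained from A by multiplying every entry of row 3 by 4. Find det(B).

Scaling one row by 4 multiplies the determinant by 4.
det(B) = (4)·(-29) = -116

|B| = -116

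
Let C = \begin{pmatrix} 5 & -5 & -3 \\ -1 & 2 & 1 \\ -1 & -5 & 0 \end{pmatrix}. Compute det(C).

The determinant is 9.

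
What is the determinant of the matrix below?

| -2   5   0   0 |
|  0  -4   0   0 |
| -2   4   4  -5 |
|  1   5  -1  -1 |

The matrix is block lower-triangular with a 2×2 block and a 2×2 block on the diagonal, so its determinant equals the product of the determinants of the diagonal blocks.
det of the 2×2 block = 8
det of the 2×2 block = -9
det = (8)·(-9) = -72

-72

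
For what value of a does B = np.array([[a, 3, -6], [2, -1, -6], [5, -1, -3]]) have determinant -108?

Expanding along the row containing a, det(B) is linear in a: det(B) = (-3)·a + (-90).
Set (-3)·a + (-90) = -108  ⇒  (-3)·a = -18  ⇒  a = 6.

a = 6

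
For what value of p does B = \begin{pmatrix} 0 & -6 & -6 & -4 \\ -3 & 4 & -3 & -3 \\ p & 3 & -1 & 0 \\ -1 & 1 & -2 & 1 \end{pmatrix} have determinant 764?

p = 5

Expanding along the row containing p, det(B) is linear in p: det(B) = (116)·p + (184).
Set (116)·p + (184) = 764  ⇒  (116)·p = 580  ⇒  p = 5.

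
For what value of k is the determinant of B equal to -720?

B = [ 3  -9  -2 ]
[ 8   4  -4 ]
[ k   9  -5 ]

Expanding along the row containing k, det(B) is linear in k: det(B) = (44)·k + (-456).
Set (44)·k + (-456) = -720  ⇒  (44)·k = -264  ⇒  k = -6.

k = -6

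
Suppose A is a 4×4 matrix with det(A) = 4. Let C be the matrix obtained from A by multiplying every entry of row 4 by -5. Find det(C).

-20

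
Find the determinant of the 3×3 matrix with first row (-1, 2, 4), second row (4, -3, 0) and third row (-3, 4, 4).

Expand along row 2:
  − 4 · |2 4; 4 4| = −4·(8 − 16) = 32
  + (-3) · |-1 4; -3 4| = (-3)·(-4 − (-12)) = -24
Sum: (32) + (-24) = 8

8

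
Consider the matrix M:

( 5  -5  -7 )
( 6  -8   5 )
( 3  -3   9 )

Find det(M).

Expand along row 1:
  + 5 · |-8 5; -3 9| = 5·(-72 − (-15)) = -285
  − (-5) · |6 5; 3 9| = −(-5)·(54 − 15) = 195
  + (-7) · |6 -8; 3 -3| = (-7)·(-18 − (-24)) = -42
Sum: (-285) + (195) + (-42) = -132

-132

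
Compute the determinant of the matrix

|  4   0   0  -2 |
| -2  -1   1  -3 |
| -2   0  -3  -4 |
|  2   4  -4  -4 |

The determinant is -228.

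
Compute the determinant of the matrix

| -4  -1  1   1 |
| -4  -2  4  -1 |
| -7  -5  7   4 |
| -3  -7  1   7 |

The determinant is 310.

Expand along row 1:
  + (-4) · M_11   where M_11 = det([-2 4 -1; -5 7 4; -7 1 7]) = -106
  − (-1) · M_12   where M_12 = det([-4 4 -1; -7 7 4; -3 1 7]) = -46
  + (1) · M_13   where M_13 = det([-4 -2 -1; -7 -5 4; -3 -7 7]) = -80
  − (1) · M_14   where M_14 = det([-4 -2 4; -7 -5 7; -3 -7 1]) = -12
det = (+1)·(-4)·(-106) + (-1)·(-1)·(-46) + (+1)·(1)·(-80) + (-1)·(1)·(-12) = 310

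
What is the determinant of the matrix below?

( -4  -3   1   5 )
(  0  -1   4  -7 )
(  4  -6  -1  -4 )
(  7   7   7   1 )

Expand along row 2 (it has 1 zero):
  + (-1) · M_22   where M_22 = det([-4 1 5; 4 -1 -4; 7 7 1]) = 35
  − (4) · M_23   where M_23 = det([-4 -3 5; 4 -6 -4; 7 7 1]) = 358
  + (-7) · M_24   where M_24 = det([-4 -3 1; 4 -6 -1; 7 7 7]) = 315
det = (+1)·(-1)·(35) + (-1)·(4)·(358) + (+1)·(-7)·(315) = -3672

-3672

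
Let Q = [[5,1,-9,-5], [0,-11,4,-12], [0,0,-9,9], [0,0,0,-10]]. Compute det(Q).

|Q| = -4950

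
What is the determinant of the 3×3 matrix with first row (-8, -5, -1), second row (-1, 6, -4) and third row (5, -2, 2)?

The determinant is 86.

Expand along row 1:
  + (-8) · |6 -4; -2 2| = (-8)·(12 − 8) = -32
  − (-5) · |-1 -4; 5 2| = −(-5)·(-2 − (-20)) = 90
  + (-1) · |-1 6; 5 -2| = (-1)·(2 − 30) = 28
Sum: (-32) + (90) + (28) = 86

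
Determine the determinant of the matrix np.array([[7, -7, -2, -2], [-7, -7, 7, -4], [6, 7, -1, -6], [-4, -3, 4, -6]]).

Expand along row 1:
  + (7) · M_11   where M_11 = det([-7 7 -4; 7 -1 -6; -3 4 -6]) = 110
  − (-7) · M_12   where M_12 = det([-7 7 -4; 6 -1 -6; -4 4 -6]) = 130
  + (-2) · M_13   where M_13 = det([-7 -7 -4; 6 7 -6; -4 -3 -6]) = -40
  − (-2) · M_14   where M_14 = det([-7 -7 7; 6 7 -1; -4 -3 4]) = 35
det = (+1)·(7)·(110) + (-1)·(-7)·(130) + (+1)·(-2)·(-40) + (-1)·(-2)·(35) = 1830

1830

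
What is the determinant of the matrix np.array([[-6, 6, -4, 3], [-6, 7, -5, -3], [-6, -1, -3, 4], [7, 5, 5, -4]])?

The determinant is -460.

Expand along row 1:
  + (-6) · M_11   where M_11 = det([7 -5 -3; -1 -3 4; 5 5 -4]) = -166
  − (6) · M_12   where M_12 = det([-6 -5 -3; -6 -3 4; 7 5 -4]) = 55
  + (-4) · M_13   where M_13 = det([-6 7 -3; -6 -1 4; 7 5 -4]) = 193
  − (3) · M_14   where M_14 = det([-6 7 -5; -6 -1 -3; 7 5 5]) = 118
det = (+1)·(-6)·(-166) + (-1)·(6)·(55) + (+1)·(-4)·(193) + (-1)·(3)·(118) = -460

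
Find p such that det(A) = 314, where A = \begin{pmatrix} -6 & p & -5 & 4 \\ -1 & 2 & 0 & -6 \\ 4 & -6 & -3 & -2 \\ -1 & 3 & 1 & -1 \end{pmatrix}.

6

Expanding along the column containing p, det(A) is linear in p: det(A) = (11)·p + (248).
Set (11)·p + (248) = 314  ⇒  (11)·p = 66  ⇒  p = 6.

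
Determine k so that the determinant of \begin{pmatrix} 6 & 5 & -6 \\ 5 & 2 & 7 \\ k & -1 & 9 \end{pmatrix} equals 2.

Expanding along the row containing k, det(A) is linear in k: det(A) = (47)·k + (-45).
Set (47)·k + (-45) = 2  ⇒  (47)·k = 47  ⇒  k = 1.

k = 1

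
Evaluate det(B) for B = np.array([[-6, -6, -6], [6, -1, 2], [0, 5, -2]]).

Expand along column 1:
  + (-6) · |-1 2; 5 -2| = (-6)·(2 − 10) = 48
  − 6 · |-6 -6; 5 -2| = −6·(12 − (-30)) = -252
Sum: (48) + (-252) = -204

The determinant is -204.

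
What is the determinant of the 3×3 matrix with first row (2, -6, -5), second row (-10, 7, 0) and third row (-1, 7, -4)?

The determinant is 499.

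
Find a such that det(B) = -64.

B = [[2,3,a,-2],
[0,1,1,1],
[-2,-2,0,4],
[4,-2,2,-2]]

a = -1

Expanding along the row containing a, det(B) is linear in a: det(B) = (24)·a + (-40).
Set (24)·a + (-40) = -64  ⇒  (24)·a = -24  ⇒  a = -1.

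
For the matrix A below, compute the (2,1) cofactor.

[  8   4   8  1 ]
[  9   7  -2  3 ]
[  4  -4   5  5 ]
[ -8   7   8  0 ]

-53

Delete row 2 and column 1; the remaining 3×3 submatrix is [4 8 1; -4 5 5; 7 8 0].
Its determinant is 53.
The cofactor carries sign (−1)^(2+1) = −1, so C_{2,1} = −(53) = -53.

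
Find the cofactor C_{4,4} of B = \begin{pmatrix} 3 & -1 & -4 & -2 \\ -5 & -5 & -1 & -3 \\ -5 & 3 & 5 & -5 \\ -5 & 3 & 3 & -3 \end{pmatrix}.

The cofactor is 64.

Delete row 4 and column 4; the remaining 3×3 submatrix is [3 -1 -4; -5 -5 -1; -5 3 5].
Its determinant is 64.
The cofactor carries sign (−1)^(4+4) = +1, so C_{4,4} = +(64) = 64.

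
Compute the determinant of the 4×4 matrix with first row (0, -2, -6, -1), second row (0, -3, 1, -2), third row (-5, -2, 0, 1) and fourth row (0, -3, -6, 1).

265

Expand along column 1 (it has 3 zeros):
  + (-5) · M_31   where M_31 = det([-2 -6 -1; -3 1 -2; -3 -6 1]) = -53
det = (+1)·(-5)·(-53) = 265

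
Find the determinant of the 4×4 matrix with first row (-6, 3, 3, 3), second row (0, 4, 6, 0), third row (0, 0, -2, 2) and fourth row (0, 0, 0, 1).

48

The matrix is upper triangular, so the determinant is the product of the diagonal entries:
det = (-6) · (4) · (-2) · (1) = 48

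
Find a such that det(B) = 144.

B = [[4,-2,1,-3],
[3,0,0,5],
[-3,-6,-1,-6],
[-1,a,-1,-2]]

-1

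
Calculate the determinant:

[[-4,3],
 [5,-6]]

det = (-4)·(-6) − 3·5 = 24 − 15 = 9

9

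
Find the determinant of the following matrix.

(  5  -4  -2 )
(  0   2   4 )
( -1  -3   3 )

The determinant is 102.

Expand along column 1:
  + 5 · |2 4; -3 3| = 5·(6 − (-12)) = 90
  + (-1) · |-4 -2; 2 4| = (-1)·(-16 − (-4)) = 12
Sum: (90) + (12) = 102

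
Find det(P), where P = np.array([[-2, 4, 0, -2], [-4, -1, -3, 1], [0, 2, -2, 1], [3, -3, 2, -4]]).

Expand along row 1 (it has 1 zero):
  + (-2) · M_11   where M_11 = det([-1 -3 1; 2 -2 1; -3 2 -4]) = -23
  − (4) · M_12   where M_12 = det([-4 -3 1; 0 -2 1; 3 2 -4]) = -27
  − (-2) · M_14   where M_14 = det([-4 -1 -3; 0 2 -2; 3 -3 2]) = 32
det = (+1)·(-2)·(-23) + (-1)·(4)·(-27) + (-1)·(-2)·(32) = 218

The determinant is 218.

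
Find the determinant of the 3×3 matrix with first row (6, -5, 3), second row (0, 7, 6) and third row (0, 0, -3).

-126

The matrix is upper triangular, so the determinant is the product of the diagonal entries:
det = (6) · (7) · (-3) = -126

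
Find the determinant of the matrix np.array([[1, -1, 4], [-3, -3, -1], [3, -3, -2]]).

Expand along row 1:
  + 1 · |-3 -1; -3 -2| = 1·(6 − 3) = 3
  − (-1) · |-3 -1; 3 -2| = −(-1)·(6 − (-3)) = 9
  + 4 · |-3 -3; 3 -3| = 4·(9 − (-9)) = 72
Sum: (3) + (9) + (72) = 84

84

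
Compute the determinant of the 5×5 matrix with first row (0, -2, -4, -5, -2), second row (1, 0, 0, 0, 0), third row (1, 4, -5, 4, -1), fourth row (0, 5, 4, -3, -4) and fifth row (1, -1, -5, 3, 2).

The determinant is 177.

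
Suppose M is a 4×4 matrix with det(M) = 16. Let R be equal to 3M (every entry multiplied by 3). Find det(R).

1296

For a 4×4 matrix, det(3M) = 3^4·det(M) = 81·det(M).
det(R) = (81)·(16) = 1296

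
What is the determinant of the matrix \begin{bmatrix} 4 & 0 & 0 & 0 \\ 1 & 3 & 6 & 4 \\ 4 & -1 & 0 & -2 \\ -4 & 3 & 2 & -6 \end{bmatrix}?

Expand along row 1 (it has 3 zeros):
  + (4) · M_11   where M_11 = det([3 6 4; -1 0 -2; 3 2 -6]) = -68
det = (+1)·(4)·(-68) = -272

-272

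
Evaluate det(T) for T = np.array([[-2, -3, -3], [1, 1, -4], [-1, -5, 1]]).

det(T) = 41

Expand along column 1:
  + (-2) · |1 -4; -5 1| = (-2)·(1 − 20) = 38
  − 1 · |-3 -3; -5 1| = −1·(-3 − 15) = 18
  + (-1) · |-3 -3; 1 -4| = (-1)·(12 − (-3)) = -15
Sum: (38) + (18) + (-15) = 41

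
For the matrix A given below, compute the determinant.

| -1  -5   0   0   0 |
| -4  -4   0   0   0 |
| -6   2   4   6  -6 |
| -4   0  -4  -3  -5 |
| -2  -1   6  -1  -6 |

det(A) = 6464

A is block lower-triangular with a 2×2 block and a 3×3 block on the diagonal, so its determinant equals the product of the determinants of the diagonal blocks.
det of the 2×2 block = -16
det of the 3×3 block = -404
det = (-16)·(-404) = 6464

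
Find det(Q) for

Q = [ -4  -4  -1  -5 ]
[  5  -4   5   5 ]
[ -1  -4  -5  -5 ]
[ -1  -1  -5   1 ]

Expand along row 1:
  + (-4) · M_11   where M_11 = det([-4 5 5; -4 -5 -5; -1 -5 1]) = 240
  − (-4) · M_12   where M_12 = det([5 5 5; -1 -5 -5; -1 -5 1]) = -120
  + (-1) · M_13   where M_13 = det([5 -4 5; -1 -4 -5; -1 -1 1]) = -84
  − (-5) · M_14   where M_14 = det([5 -4 5; -1 -4 -5; -1 -1 -5]) = 60
det = (+1)·(-4)·(240) + (-1)·(-4)·(-120) + (+1)·(-1)·(-84) + (-1)·(-5)·(60) = -1056

The determinant is -1056.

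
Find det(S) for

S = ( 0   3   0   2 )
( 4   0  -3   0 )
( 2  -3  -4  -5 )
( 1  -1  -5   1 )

Expand along row 1 (it has 2 zeros):
  − (3) · M_12   where M_12 = det([4 -3 0; 2 -4 -5; 1 -5 1]) = -95
  − (2) · M_14   where M_14 = det([4 0 -3; 2 -3 -4; 1 -1 -5]) = 41
det = (-1)·(3)·(-95) + (-1)·(2)·(41) = 203

203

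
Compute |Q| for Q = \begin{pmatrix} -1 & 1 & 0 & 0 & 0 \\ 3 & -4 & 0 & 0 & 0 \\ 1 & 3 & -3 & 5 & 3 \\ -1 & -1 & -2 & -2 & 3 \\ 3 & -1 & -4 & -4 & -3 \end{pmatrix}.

Q is block lower-triangular with a 2×2 block and a 3×3 block on the diagonal, so its determinant equals the product of the determinants of the diagonal blocks.
det of the 2×2 block = 1
det of the 3×3 block = -144
det = (1)·(-144) = -144

-144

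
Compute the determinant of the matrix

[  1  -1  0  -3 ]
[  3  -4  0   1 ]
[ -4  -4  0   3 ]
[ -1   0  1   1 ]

Expand along column 3 (it has 3 zeros):
  − (1) · M_43   where M_43 = det([1 -1 -3; 3 -4 1; -4 -4 3]) = 89
det = (-1)·(1)·(89) = -89

-89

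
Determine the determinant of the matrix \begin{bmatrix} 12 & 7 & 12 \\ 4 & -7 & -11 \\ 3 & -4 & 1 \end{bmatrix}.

The determinant is -811.

Expand along row 1:
  + 12 · |-7 -11; -4 1| = 12·(-7 − 44) = -612
  − 7 · |4 -11; 3 1| = −7·(4 − (-33)) = -259
  + 12 · |4 -7; 3 -4| = 12·(-16 − (-21)) = 60
Sum: (-612) + (-259) + (60) = -811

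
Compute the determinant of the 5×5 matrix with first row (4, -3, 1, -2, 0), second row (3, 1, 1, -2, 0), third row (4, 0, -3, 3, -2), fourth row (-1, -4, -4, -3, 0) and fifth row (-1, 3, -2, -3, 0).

Expand along column 5 (it has 4 zeros):
  + (-2) · M_35   where M_35 = det([4 -3 1 -2; 3 1 1 -2; -1 -4 -4 -3; -1 3 -2 -3]) = 33
det = (+1)·(-2)·(33) = -66

-66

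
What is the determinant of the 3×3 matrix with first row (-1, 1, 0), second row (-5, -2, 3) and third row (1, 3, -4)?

Expand along column 3:
  − 3 · |-1 1; 1 3| = −3·(-3 − 1) = 12
  + (-4) · |-1 1; -5 -2| = (-4)·(2 − (-5)) = -28
Sum: (12) + (-28) = -16

The determinant is -16.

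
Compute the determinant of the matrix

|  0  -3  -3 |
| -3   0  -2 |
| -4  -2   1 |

-51

Expand along column 1:
  − (-3) · |-3 -3; -2 1| = −(-3)·(-3 − 6) = -27
  + (-4) · |-3 -3; 0 -2| = (-4)·(6 − 0) = -24
Sum: (-27) + (-24) = -51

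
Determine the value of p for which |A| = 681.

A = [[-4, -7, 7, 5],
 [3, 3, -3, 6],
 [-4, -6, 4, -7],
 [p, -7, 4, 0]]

p = 3

Expanding along the row containing p, det(A) is linear in p: det(A) = (114)·p + (339).
Set (114)·p + (339) = 681  ⇒  (114)·p = 342  ⇒  p = 3.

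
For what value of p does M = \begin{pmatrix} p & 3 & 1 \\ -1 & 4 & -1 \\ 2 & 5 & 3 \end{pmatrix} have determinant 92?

Expanding along the row containing p, det(M) is linear in p: det(M) = (17)·p + (-10).
Set (17)·p + (-10) = 92  ⇒  (17)·p = 102  ⇒  p = 6.

p = 6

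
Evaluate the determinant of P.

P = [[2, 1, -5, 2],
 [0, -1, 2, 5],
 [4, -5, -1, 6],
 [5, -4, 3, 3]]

det(P) = -510

Expand along row 2 (it has 1 zero):
  + (-1) · M_22   where M_22 = det([2 -5 2; 4 -1 6; 5 3 3]) = -98
  − (2) · M_23   where M_23 = det([2 1 2; 4 -5 6; 5 -4 3]) = 54
  + (5) · M_24   where M_24 = det([2 1 -5; 4 -5 -1; 5 -4 3]) = -100
det = (+1)·(-1)·(-98) + (-1)·(2)·(54) + (+1)·(5)·(-100) = -510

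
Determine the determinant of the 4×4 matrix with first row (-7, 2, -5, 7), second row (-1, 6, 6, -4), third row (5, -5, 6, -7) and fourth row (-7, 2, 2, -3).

The determinant is 1215.

Expand along row 1:
  + (-7) · M_11   where M_11 = det([6 6 -4; -5 6 -7; 2 2 -3]) = -110
  − (2) · M_12   where M_12 = det([-1 6 -4; 5 6 -7; -7 2 -3]) = 180
  + (-5) · M_13   where M_13 = det([-1 6 -4; 5 -5 -7; -7 2 -3]) = 455
  − (7) · M_14   where M_14 = det([-1 6 6; 5 -5 6; -7 2 2]) = -440
det = (+1)·(-7)·(-110) + (-1)·(2)·(180) + (+1)·(-5)·(455) + (-1)·(7)·(-440) = 1215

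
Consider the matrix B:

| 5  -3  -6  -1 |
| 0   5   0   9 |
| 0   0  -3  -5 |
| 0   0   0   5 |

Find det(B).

The determinant is -375.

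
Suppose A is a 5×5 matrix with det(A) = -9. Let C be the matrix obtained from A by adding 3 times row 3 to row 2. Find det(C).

Adding a multiple of one row to another leaves the determinant unchanged.
det(C) = (1)·(-9) = -9

det(C) = -9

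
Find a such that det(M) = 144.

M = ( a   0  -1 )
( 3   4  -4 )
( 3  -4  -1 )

Expanding along the row containing a, det(M) is linear in a: det(M) = (-20)·a + (24).
Set (-20)·a + (24) = 144  ⇒  (-20)·a = 120  ⇒  a = -6.

a = -6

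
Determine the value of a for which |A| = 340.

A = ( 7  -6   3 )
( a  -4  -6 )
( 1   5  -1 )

a = 6

Expanding along the column containing a, det(A) is linear in a: det(A) = (9)·a + (286).
Set (9)·a + (286) = 340  ⇒  (9)·a = 54  ⇒  a = 6.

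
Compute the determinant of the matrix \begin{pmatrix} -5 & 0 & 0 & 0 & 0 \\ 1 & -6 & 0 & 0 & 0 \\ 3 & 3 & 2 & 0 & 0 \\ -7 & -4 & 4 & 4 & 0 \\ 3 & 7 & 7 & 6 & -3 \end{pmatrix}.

The matrix is lower triangular, so the determinant is the product of the diagonal entries:
det = (-5) · (-6) · (2) · (4) · (-3) = -720

-720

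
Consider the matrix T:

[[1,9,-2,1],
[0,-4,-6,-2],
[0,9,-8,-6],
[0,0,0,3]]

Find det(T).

258

Expand along row 4 (it has 3 zeros):
  + (3) · M_44   where M_44 = det([1 9 -2; 0 -4 -6; 0 9 -8]) = 86
det = (+1)·(3)·(86) = 258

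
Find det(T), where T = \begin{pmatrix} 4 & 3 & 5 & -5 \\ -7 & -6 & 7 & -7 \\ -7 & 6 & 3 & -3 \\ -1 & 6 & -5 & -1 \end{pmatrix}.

Expand along row 1:
  + (4) · M_11   where M_11 = det([-6 7 -7; 6 3 -3; 6 -5 -1]) = 360
  − (3) · M_12   where M_12 = det([-7 7 -7; -7 3 -3; -1 -5 -1]) = -168
  + (5) · M_13   where M_13 = det([-7 -6 -7; -7 6 -3; -1 6 -1]) = 192
  − (-5) · M_14   where M_14 = det([-7 -6 7; -7 6 3; -1 6 -5]) = 312
det = (+1)·(4)·(360) + (-1)·(3)·(-168) + (+1)·(5)·(192) + (-1)·(-5)·(312) = 4464

det(T) = 4464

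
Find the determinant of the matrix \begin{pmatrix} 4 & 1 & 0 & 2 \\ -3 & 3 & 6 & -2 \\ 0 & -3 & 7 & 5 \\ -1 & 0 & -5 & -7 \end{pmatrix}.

Expand along row 1 (it has 1 zero):
  + (4) · M_11   where M_11 = det([3 6 -2; -3 7 5; 0 -5 -7]) = -228
  − (1) · M_12   where M_12 = det([-3 6 -2; 0 7 5; -1 -5 -7]) = 28
  − (2) · M_14   where M_14 = det([-3 3 6; 0 -3 7; -1 0 -5]) = -84
det = (+1)·(4)·(-228) + (-1)·(1)·(28) + (-1)·(2)·(-84) = -772

The determinant is -772.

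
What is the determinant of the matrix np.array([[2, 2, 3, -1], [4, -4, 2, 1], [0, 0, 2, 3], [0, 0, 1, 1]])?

The matrix is block upper-triangular with a 2×2 block and a 2×2 block on the diagonal, so its determinant equals the product of the determinants of the diagonal blocks.
det of the 2×2 block = -16
det of the 2×2 block = -1
det = (-16)·(-1) = 16

16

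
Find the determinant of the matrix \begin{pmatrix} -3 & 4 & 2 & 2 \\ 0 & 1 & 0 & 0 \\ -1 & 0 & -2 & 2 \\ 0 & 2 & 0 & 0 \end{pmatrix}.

Expand along row 2 (it has 3 zeros):
  + (1) · M_22   where M_22 = det([-3 2 2; -1 -2 2; 0 0 0]) = 0
det = (+1)·(1)·(0) = 0

The determinant is 0.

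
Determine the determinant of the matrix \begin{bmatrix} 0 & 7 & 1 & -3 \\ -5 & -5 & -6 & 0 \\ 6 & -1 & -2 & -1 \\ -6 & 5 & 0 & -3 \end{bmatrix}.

296

Expand along row 1 (it has 1 zero):
  − (7) · M_12   where M_12 = det([-5 -6 0; 6 -2 -1; -6 0 -3]) = -174
  + (1) · M_13   where M_13 = det([-5 -5 0; 6 -1 -1; -6 5 -3]) = -160
  − (-3) · M_14   where M_14 = det([-5 -5 -6; 6 -1 -2; -6 5 0]) = -254
det = (-1)·(7)·(-174) + (+1)·(1)·(-160) + (-1)·(-3)·(-254) = 296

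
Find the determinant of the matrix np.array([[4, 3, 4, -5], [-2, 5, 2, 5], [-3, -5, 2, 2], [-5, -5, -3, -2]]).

Expand along row 1:
  + (4) · M_11   where M_11 = det([5 2 5; -5 2 2; -5 -3 -2]) = 95
  − (3) · M_12   where M_12 = det([-2 2 5; -3 2 2; -5 -3 -2]) = 59
  + (4) · M_13   where M_13 = det([-2 5 5; -3 -5 2; -5 -5 -2]) = -170
  − (-5) · M_14   where M_14 = det([-2 5 2; -3 -5 2; -5 -5 -3]) = -165
det = (+1)·(4)·(95) + (-1)·(3)·(59) + (+1)·(4)·(-170) + (-1)·(-5)·(-165) = -1302

-1302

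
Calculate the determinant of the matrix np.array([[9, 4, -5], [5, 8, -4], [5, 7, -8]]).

The determinant is -219.

Expand along column 1:
  + 9 · |8 -4; 7 -8| = 9·(-64 − (-28)) = -324
  − 5 · |4 -5; 7 -8| = −5·(-32 − (-35)) = -15
  + 5 · |4 -5; 8 -4| = 5·(-16 − (-40)) = 120
Sum: (-324) + (-15) + (120) = -219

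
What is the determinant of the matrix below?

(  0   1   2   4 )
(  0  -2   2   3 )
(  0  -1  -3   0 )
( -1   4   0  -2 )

The determinant is 35.

Expand along column 1 (it has 3 zeros):
  − (-1) · M_41   where M_41 = det([1 2 4; -2 2 3; -1 -3 0]) = 35
det = (-1)·(-1)·(35) = 35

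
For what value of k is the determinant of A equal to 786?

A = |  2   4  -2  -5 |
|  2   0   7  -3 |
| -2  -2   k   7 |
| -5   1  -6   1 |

7

Expanding along the column containing k, det(A) is linear in k: det(A) = (48)·k + (450).
Set (48)·k + (450) = 786  ⇒  (48)·k = 336  ⇒  k = 7.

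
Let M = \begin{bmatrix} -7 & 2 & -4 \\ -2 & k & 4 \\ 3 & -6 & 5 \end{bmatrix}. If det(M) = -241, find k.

3

Expanding along the row containing k, det(M) is linear in k: det(M) = (-23)·k + (-172).
Set (-23)·k + (-172) = -241  ⇒  (-23)·k = -69  ⇒  k = 3.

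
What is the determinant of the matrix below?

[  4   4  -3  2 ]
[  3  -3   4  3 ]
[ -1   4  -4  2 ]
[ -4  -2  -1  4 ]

Expand along row 1:
  + (4) · M_11   where M_11 = det([-3 4 3; 4 -4 2; -2 -1 4]) = -74
  − (4) · M_12   where M_12 = det([3 4 3; -1 -4 2; -4 -1 4]) = -103
  + (-3) · M_13   where M_13 = det([3 -3 3; -1 4 2; -4 -2 4]) = 126
  − (2) · M_14   where M_14 = det([3 -3 4; -1 4 -4; -4 -2 -1]) = -9
det = (+1)·(4)·(-74) + (-1)·(4)·(-103) + (+1)·(-3)·(126) + (-1)·(2)·(-9) = -244

-244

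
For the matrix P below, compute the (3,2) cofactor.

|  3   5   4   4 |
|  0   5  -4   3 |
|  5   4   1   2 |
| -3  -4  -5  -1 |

The cofactor is 27.

Delete row 3 and column 2; the remaining 3×3 submatrix is [3 4 4; 0 -4 3; -3 -5 -1].
Its determinant is -27.
The cofactor carries sign (−1)^(3+2) = −1, so C_{3,2} = −(-27) = 27.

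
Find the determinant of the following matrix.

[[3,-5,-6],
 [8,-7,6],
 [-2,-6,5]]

Expand along column 1:
  + 3 · |-7 6; -6 5| = 3·(-35 − (-36)) = 3
  − 8 · |-5 -6; -6 5| = −8·(-25 − 36) = 488
  + (-2) · |-5 -6; -7 6| = (-2)·(-30 − 42) = 144
Sum: (3) + (488) + (144) = 635

635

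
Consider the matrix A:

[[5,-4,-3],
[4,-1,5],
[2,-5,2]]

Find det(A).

Expand along column 1:
  + 5 · |-1 5; -5 2| = 5·(-2 − (-25)) = 115
  − 4 · |-4 -3; -5 2| = −4·(-8 − 15) = 92
  + 2 · |-4 -3; -1 5| = 2·(-20 − 3) = -46
Sum: (115) + (92) + (-46) = 161

The determinant is 161.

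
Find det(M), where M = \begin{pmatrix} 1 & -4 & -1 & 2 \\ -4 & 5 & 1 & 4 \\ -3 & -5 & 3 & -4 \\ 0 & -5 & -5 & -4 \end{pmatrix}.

The determinant is 1144.

Expand along row 4 (it has 1 zero):
  + (-5) · M_42   where M_42 = det([1 -1 2; -4 1 4; -3 3 -4]) = -6
  − (-5) · M_43   where M_43 = det([1 -4 2; -4 5 4; -3 -5 -4]) = 182
  + (-4) · M_44   where M_44 = det([1 -4 -1; -4 5 1; -3 -5 3]) = -51
det = (+1)·(-5)·(-6) + (-1)·(-5)·(182) + (+1)·(-4)·(-51) = 1144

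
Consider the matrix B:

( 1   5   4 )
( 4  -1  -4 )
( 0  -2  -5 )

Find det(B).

The determinant is 65.

Expand along column 1:
  + 1 · |-1 -4; -2 -5| = 1·(5 − 8) = -3
  − 4 · |5 4; -2 -5| = −4·(-25 − (-8)) = 68
Sum: (-3) + (68) = 65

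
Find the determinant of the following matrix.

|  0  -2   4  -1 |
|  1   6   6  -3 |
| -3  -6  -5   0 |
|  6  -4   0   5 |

Expand along row 1 (it has 1 zero):
  − (-2) · M_12   where M_12 = det([1 6 -3; -3 -5 0; 6 0 5]) = -25
  + (4) · M_13   where M_13 = det([1 6 -3; -3 -6 0; 6 -4 5]) = -84
  − (-1) · M_14   where M_14 = det([1 6 6; -3 -6 -5; 6 -4 0]) = 88
det = (-1)·(-2)·(-25) + (+1)·(4)·(-84) + (-1)·(-1)·(88) = -298

The determinant is -298.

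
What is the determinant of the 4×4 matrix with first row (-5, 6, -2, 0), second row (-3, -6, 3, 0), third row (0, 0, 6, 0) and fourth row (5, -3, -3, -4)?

-1152

Expand along row 3 (it has 3 zeros):
  + (6) · M_33   where M_33 = det([-5 6 0; -3 -6 0; 5 -3 -4]) = -192
det = (+1)·(6)·(-192) = -1152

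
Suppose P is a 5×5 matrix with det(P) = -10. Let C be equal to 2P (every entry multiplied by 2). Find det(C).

det(C) = -320

For a 5×5 matrix, det(2P) = 2^5·det(P) = 32·det(P).
det(C) = (32)·(-10) = -320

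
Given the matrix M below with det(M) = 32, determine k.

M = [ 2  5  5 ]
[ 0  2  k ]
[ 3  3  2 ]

Expanding along the row containing k, det(M) is linear in k: det(M) = (9)·k + (-22).
Set (9)·k + (-22) = 32  ⇒  (9)·k = 54  ⇒  k = 6.

k = 6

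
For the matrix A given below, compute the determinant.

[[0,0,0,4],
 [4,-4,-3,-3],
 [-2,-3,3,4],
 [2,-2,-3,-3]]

Expand along row 1 (it has 3 zeros):
  − (4) · M_14   where M_14 = det([4 -4 -3; -2 -3 3; 2 -2 -3]) = 30
det = (-1)·(4)·(30) = -120

det(A) = -120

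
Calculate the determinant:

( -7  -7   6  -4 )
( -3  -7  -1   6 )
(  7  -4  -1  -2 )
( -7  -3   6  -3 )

The determinant is 895.

Expand along row 1:
  + (-7) · M_11   where M_11 = det([-7 -1 6; -4 -1 -2; -3 6 -3]) = -261
  − (-7) · M_12   where M_12 = det([-3 -1 6; 7 -1 -2; -7 6 -3]) = 130
  + (6) · M_13   where M_13 = det([-3 -7 6; 7 -4 -2; -7 -3 -3]) = -557
  − (-4) · M_14   where M_14 = det([-3 -7 -1; 7 -4 -1; -7 -3 6]) = 375
det = (+1)·(-7)·(-261) + (-1)·(-7)·(130) + (+1)·(6)·(-557) + (-1)·(-4)·(375) = 895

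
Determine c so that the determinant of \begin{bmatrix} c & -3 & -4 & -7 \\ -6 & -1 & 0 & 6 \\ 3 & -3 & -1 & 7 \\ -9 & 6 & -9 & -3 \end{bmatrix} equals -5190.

c = -7

Expanding along the row containing c, det(A) is linear in c: det(A) = (132)·c + (-4266).
Set (132)·c + (-4266) = -5190  ⇒  (132)·c = -924  ⇒  c = -7.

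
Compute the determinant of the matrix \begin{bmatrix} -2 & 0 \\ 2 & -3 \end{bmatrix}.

6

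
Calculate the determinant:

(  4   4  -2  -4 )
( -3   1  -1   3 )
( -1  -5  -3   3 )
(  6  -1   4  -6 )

-84

Expand along row 1:
  + (4) · M_11   where M_11 = det([1 -1 3; -5 -3 3; -1 4 -6]) = -30
  − (4) · M_12   where M_12 = det([-3 -1 3; -1 -3 3; 6 4 -6]) = 12
  + (-2) · M_13   where M_13 = det([-3 1 3; -1 -5 3; 6 -1 -6]) = 6
  − (-4) · M_14   where M_14 = det([-3 1 -1; -1 -5 -3; 6 -1 4]) = 24
det = (+1)·(4)·(-30) + (-1)·(4)·(12) + (+1)·(-2)·(6) + (-1)·(-4)·(24) = -84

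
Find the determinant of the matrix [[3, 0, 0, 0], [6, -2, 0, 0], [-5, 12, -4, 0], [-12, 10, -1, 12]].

The matrix is lower triangular, so the determinant is the product of the diagonal entries:
det = (3) · (-2) · (-4) · (12) = 288

288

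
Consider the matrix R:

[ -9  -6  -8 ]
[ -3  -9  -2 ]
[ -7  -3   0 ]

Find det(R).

Expand along row 3:
  + (-7) · |-6 -8; -9 -2| = (-7)·(12 − 72) = 420
  − (-3) · |-9 -8; -3 -2| = −(-3)·(18 − 24) = -18
Sum: (420) + (-18) = 402

|R| = 402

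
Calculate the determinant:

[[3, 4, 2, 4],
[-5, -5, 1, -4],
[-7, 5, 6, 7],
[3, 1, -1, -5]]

Expand along row 1:
  + (3) · M_11   where M_11 = det([-5 1 -4; 5 6 7; 1 -1 -5]) = 191
  − (4) · M_12   where M_12 = det([-5 1 -4; -7 6 7; 3 -1 -5]) = 145
  + (2) · M_13   where M_13 = det([-5 -5 -4; -7 5 7; 3 1 -5]) = 318
  − (4) · M_14   where M_14 = det([-5 -5 1; -7 5 6; 3 1 -1]) = -22
det = (+1)·(3)·(191) + (-1)·(4)·(145) + (+1)·(2)·(318) + (-1)·(4)·(-22) = 717

717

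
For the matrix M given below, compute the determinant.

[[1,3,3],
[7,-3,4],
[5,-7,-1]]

Expand along column 1:
  + 1 · |-3 4; -7 -1| = 1·(3 − (-28)) = 31
  − 7 · |3 3; -7 -1| = −7·(-3 − (-21)) = -126
  + 5 · |3 3; -3 4| = 5·(12 − (-9)) = 105
Sum: (31) + (-126) + (105) = 10

10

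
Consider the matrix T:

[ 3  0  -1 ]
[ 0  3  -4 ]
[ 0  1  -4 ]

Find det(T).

Expand along column 1:
  + 3 · |3 -4; 1 -4| = 3·(-12 − (-4)) = -24

|T| = -24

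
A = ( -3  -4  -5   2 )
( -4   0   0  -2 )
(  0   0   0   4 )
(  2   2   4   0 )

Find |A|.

96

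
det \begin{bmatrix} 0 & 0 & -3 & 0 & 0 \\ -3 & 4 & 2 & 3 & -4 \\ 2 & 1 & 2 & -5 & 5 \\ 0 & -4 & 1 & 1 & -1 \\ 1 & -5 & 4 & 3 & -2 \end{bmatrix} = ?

24

Expand along row 1 (it has 4 zeros):
  + (-3) · M_13   where M_13 = det([-3 4 3 -4; 2 1 -5 5; 0 -4 1 -1; 1 -5 3 -2]) = -8
det = (+1)·(-3)·(-8) = 24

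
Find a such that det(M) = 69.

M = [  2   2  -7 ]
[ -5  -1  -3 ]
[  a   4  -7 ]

a = 3

Expanding along the row containing a, det(M) is linear in a: det(M) = (-13)·a + (108).
Set (-13)·a + (108) = 69  ⇒  (-13)·a = -39  ⇒  a = 3.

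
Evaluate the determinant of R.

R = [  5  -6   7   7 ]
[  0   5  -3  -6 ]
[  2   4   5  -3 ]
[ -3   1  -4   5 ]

982

Expand along row 2 (it has 1 zero):
  + (5) · M_22   where M_22 = det([5 7 7; 2 5 -3; -3 -4 5]) = 107
  − (-3) · M_23   where M_23 = det([5 -6 7; 2 4 -3; -3 1 5]) = 219
  + (-6) · M_24   where M_24 = det([5 -6 7; 2 4 5; -3 1 -4]) = 35
det = (+1)·(5)·(107) + (-1)·(-3)·(219) + (+1)·(-6)·(35) = 982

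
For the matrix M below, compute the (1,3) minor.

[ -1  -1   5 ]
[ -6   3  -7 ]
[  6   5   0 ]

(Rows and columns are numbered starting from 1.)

-48

Delete row 1 and column 3; the remaining 2×2 submatrix is [-6 3; 6 5].
Its determinant is (-6)·5 − 3·6 = -48.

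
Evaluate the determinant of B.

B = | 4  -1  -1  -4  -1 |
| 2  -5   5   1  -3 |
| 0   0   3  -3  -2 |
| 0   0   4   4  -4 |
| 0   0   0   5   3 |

B is block upper-triangular with a 2×2 block and a 3×3 block on the diagonal, so its determinant equals the product of the determinants of the diagonal blocks.
det of the 2×2 block = -18
det of the 3×3 block = 92
det = (-18)·(92) = -1656

The determinant is -1656.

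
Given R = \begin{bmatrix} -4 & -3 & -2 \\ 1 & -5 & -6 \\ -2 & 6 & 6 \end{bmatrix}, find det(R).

The determinant is -34.

Expand along column 1:
  + (-4) · |-5 -6; 6 6| = (-4)·(-30 − (-36)) = -24
  − 1 · |-3 -2; 6 6| = −1·(-18 − (-12)) = 6
  + (-2) · |-3 -2; -5 -6| = (-2)·(18 − 10) = -16
Sum: (-24) + (6) + (-16) = -34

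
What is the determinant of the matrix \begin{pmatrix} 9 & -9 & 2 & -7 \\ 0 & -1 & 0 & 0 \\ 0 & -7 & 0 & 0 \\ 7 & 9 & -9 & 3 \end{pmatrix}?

Expand along row 2 (it has 3 zeros):
  + (-1) · M_22   where M_22 = det([9 2 -7; 0 0 0; 7 -9 3]) = 0
det = (+1)·(-1)·(0) = 0

The determinant is 0.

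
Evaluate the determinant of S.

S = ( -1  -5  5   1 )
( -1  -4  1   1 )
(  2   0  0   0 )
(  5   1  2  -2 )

Expand along row 3 (it has 3 zeros):
  + (2) · M_31   where M_31 = det([-5 5 1; -4 1 1; 1 2 -2]) = -24
det = (+1)·(2)·(-24) = -48

|S| = -48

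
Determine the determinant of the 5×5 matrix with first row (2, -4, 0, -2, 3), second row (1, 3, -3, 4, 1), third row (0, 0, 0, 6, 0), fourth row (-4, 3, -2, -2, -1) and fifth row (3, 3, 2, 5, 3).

The determinant is 1818.

Expand along row 3 (it has 4 zeros):
  − (6) · M_34   where M_34 = det([2 -4 0 3; 1 3 -3 1; -4 3 -2 -1; 3 3 2 3]) = -303
det = (-1)·(6)·(-303) = 1818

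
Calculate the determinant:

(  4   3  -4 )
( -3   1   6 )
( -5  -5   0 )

Expand along column 3:
  + (-4) · |-3 1; -5 -5| = (-4)·(15 − (-5)) = -80
  − 6 · |4 3; -5 -5| = −6·(-20 − (-15)) = 30
Sum: (-80) + (30) = -50

-50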